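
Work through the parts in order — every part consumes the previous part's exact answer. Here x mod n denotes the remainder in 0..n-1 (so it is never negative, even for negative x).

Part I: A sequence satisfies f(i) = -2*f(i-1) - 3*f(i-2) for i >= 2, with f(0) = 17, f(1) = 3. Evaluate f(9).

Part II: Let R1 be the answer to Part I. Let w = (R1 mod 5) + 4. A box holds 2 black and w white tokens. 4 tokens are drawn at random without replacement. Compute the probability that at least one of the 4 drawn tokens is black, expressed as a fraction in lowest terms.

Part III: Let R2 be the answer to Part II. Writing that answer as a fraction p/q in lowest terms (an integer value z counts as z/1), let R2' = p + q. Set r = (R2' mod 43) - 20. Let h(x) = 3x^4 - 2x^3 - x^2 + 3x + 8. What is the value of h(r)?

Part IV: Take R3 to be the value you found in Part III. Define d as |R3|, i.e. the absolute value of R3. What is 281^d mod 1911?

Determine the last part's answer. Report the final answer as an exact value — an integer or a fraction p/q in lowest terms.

Part I: f(2) = -2*(3) - 3*(17) = -57; iterating: f(2)=-57, f(3)=105, f(4)=-39, f(5)=-237, f(6)=591, f(7)=-471, f(8)=-831, f(9)=3075; answer 3075
Part II: R1 = 3075; w = 4; total draws C(6,4) = 15; complement C(4,4) = 1; favorable 15 - 1 = 14; P = 14/15; answer 14/15
Part III: R2 = 14/15; threaded value p + q = 29; r = 9; 3*(9)^4 - 2*(9)^3 - 1*(9)^2 + 3*(9)^1 + 8 = (19683) + (-1458) + (-81) + (27) + (8) = 18179; answer 18179
Part IV: R3 = 18179; d = 18179; squarings mod 1911: 281^1=281, 281^2=610, 281^4=1366, 281^8=820, 281^16=1639, 281^32=1366, 281^64=820, 281^128=1639, 281^256=1366, 281^512=820, 281^1024=1639, 281^2048=1366, 281^4096=820, 281^8192=1639, 281^16384=1366; 281^18179 = 281^1 * 281^2 * 281^256 * 281^512 * 281^1024 * 281^16384 = 785 (mod 1911); answer 785

785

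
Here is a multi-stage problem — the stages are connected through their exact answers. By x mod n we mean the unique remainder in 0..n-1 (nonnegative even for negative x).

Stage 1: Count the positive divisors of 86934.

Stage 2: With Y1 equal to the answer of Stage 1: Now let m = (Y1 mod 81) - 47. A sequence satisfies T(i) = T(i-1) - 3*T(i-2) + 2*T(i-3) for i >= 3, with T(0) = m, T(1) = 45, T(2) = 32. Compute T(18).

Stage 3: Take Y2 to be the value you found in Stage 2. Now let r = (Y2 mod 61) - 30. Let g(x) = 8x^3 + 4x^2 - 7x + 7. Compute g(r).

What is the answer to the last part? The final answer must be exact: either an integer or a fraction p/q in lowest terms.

1837

Stage 1: 86934 = 2 * 3 * 14489; number of divisors = (1+1) * (1+1) * (1+1) = 8; answer 8
Stage 2: Y1 = 8; m = -39; T(3) = 1*(32) - 3*(45) + 2*(-39) = -181; iterating: T(3)=-181, T(4)=-187, T(5)=420, T(6)=619, T(7)=-1015, T(8)=-2032, T(9)=2251, T(10)=6317, T(11)=-4500, T(12)=-18949, T(13)=7185, T(14)=55032, T(15)=-4421, T(16)=-155147, T(17)=-31820, T(18)=424779; answer 424779
Stage 3: Y2 = 424779; r = 6; 8*(6)^3 + 4*(6)^2 - 7*(6)^1 + 7 = (1728) + (144) + (-42) + (7) = 1837; answer 1837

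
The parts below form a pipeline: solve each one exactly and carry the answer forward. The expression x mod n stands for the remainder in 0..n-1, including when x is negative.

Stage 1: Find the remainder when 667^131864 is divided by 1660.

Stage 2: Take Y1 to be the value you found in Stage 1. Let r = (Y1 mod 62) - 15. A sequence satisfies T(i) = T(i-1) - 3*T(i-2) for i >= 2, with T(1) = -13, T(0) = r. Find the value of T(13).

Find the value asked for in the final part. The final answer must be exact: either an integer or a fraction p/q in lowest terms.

107

Stage 1: squarings mod 1660: 667^1=667, 667^2=9, 667^4=81, 667^8=1581, 667^16=1261, 667^32=1501, 667^64=381, 667^128=741, 667^256=1281, 667^512=881, 667^1024=941, 667^2048=701, 667^4096=41, 667^8192=21, 667^16384=441, 667^32768=261, 667^65536=61, 667^131072=401; 667^131864 = 667^8 * 667^16 * 667^256 * 667^512 * 667^131072 = 1581 (mod 1660); answer 1581
Stage 2: Y1 = 1581; r = 16; T(2) = 1*(-13) - 3*(16) = -61; iterating: T(2)=-61, T(3)=-22, T(4)=161, T(5)=227, T(6)=-256, T(7)=-937, T(8)=-169, T(9)=2642, T(10)=3149, T(11)=-4777, T(12)=-14224, T(13)=107; answer 107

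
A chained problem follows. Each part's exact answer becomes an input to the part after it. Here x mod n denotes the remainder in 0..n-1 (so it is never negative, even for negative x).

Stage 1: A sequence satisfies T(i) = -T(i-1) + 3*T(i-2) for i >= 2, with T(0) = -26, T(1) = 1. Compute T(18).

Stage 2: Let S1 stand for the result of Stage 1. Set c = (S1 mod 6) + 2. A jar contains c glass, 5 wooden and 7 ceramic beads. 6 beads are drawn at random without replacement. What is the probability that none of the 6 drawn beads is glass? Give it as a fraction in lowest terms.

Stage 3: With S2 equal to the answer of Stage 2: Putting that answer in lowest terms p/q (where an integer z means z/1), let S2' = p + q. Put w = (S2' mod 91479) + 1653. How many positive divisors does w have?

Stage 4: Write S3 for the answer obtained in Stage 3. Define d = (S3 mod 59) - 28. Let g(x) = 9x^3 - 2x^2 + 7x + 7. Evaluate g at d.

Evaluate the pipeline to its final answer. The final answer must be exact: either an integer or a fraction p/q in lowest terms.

-96947

Stage 1: T(2) = -1*(1) + 3*(-26) = -79; iterating: T(2)=-79, T(3)=82, T(4)=-319, T(5)=565, T(6)=-1522, T(7)=3217, T(8)=-7783, T(9)=17434, T(10)=-40783, T(11)=93085, T(12)=-215434, T(13)=494689, T(14)=-1140991, T(15)=2625058, T(16)=-6048031, T(17)=13923205, T(18)=-32067298; answer -32067298
Stage 2: S1 = -32067298; c = 4; total draws C(16,6) = 8008; favorable C(12,6) = 924; P = 3/26; answer 3/26
Stage 3: S2 = 3/26; threaded value p + q = 29; w = 1682; 1682 = 2 * 29^2; number of divisors = (1+1) * (2+1) = 6; answer 6
Stage 4: S3 = 6; d = -22; 9*(-22)^3 - 2*(-22)^2 + 7*(-22)^1 + 7 = (-95832) + (-968) + (-154) + (7) = -96947; answer -96947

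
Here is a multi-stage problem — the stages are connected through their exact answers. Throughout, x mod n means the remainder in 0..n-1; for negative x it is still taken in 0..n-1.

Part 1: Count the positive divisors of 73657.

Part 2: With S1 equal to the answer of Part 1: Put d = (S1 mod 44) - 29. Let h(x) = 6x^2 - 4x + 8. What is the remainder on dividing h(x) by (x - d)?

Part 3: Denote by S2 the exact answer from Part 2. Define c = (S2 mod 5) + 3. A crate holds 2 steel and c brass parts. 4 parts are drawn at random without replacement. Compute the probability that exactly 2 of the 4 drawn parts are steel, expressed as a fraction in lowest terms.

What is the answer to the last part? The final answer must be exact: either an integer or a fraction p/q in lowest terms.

3/14

Part 1: 73657 = 73 * 1009; number of divisors = (1+1) * (1+1) = 4; answer 4
Part 2: S1 = 4; d = -25; remainder = value at the root: 6*(-25)^2 - 4*(-25)^1 + 8 = (3750) + (100) + (8) = 3858; answer 3858
Part 3: S2 = 3858; c = 6; total draws C(8,4) = 70; favorable C(2,2)*C(6,2) = 15; P = 3/14; answer 3/14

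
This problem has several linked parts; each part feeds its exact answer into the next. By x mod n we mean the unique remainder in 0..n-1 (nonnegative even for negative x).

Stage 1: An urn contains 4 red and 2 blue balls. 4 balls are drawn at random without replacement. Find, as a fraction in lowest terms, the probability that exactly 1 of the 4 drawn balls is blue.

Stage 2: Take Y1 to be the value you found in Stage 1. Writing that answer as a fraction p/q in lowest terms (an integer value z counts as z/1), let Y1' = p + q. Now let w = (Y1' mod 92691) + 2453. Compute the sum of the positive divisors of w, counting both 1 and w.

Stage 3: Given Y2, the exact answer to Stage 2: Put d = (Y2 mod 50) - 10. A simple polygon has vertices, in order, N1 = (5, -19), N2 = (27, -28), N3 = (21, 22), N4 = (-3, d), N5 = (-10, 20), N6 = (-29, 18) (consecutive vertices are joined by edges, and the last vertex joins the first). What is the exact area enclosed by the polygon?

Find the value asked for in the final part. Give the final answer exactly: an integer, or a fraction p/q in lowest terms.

Stage 1: total draws C(6,4) = 15; favorable C(2,1)*C(4,3) = 8; P = 8/15; answer 8/15
Stage 2: Y1 = 8/15; threaded value p + q = 23; w = 2476; 2476 = 2^2 * 619; sigma = (1 + 2 + 4) * (1 + 619) = 7 * 620 = 4340; answer 4340
Stage 3: Y2 = 4340; d = 30; cross terms: (5*-28 - 27*-19)=373, (27*22 - 21*-28)=1182, (21*30 - -3*22)=696, (-3*20 - -10*30)=240, (-10*18 - -29*20)=400, (-29*-19 - 5*18)=461; twice the area = |3352| = 3352; area = 1676; answer 1676

1676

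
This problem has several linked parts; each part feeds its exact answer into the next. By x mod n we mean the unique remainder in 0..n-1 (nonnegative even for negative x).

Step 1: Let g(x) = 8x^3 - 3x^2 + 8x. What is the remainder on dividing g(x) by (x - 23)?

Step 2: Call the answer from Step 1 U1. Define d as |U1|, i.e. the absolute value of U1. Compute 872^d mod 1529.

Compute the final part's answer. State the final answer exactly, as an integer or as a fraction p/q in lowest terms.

1347

Step 1: remainder = value at the root: 8*(23)^3 - 3*(23)^2 + 8*(23)^1 = (97336) + (-1587) + (184) = 95933; answer 95933
Step 2: U1 = 95933; d = 95933; squarings mod 1529: 872^1=872, 872^2=471, 872^4=136, 872^8=148, 872^16=498, 872^32=306, 872^64=367, 872^128=137, 872^256=421, 872^512=1406, 872^1024=1368, 872^2048=1457, 872^4096=597, 872^8192=152, 872^16384=169, 872^32768=1039, 872^65536=47; 872^95933 = 872^1 * 872^4 * 872^8 * 872^16 * 872^32 * 872^128 * 872^512 * 872^1024 * 872^4096 * 872^8192 * 872^16384 * 872^65536 = 1347 (mod 1529); answer 1347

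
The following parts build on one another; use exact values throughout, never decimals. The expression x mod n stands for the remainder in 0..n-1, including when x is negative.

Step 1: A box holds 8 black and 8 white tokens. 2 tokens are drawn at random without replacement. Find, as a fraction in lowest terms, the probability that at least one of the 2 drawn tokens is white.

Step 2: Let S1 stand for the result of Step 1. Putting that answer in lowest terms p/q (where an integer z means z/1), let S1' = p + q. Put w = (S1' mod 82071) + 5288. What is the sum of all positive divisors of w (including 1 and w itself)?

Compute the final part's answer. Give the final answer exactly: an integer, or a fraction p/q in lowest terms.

6270

Step 1: total draws C(16,2) = 120; complement C(8,2) = 28; favorable 120 - 28 = 92; P = 23/30; answer 23/30
Step 2: S1 = 23/30; threaded value p + q = 53; w = 5341; 5341 = 7^2 * 109; sigma = (1 + 7 + 49) * (1 + 109) = 57 * 110 = 6270; answer 6270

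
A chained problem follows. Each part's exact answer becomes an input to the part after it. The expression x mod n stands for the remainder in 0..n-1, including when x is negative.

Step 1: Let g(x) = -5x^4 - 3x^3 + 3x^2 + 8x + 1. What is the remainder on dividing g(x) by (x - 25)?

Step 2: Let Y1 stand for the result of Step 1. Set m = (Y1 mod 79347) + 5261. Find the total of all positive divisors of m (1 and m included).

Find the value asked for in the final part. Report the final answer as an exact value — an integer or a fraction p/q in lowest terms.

96000

Step 1: remainder = value at the root: -5*(25)^4 - 3*(25)^3 + 3*(25)^2 + 8*(25)^1 + 1 = (-1953125) + (-46875) + (1875) + (200) + (1) = -1997924; answer -1997924
Step 2: Y1 = -1997924; m = 70359; 70359 = 3 * 47 * 499; sigma = (1 + 3) * (1 + 47) * (1 + 499) = 4 * 48 * 500 = 96000; answer 96000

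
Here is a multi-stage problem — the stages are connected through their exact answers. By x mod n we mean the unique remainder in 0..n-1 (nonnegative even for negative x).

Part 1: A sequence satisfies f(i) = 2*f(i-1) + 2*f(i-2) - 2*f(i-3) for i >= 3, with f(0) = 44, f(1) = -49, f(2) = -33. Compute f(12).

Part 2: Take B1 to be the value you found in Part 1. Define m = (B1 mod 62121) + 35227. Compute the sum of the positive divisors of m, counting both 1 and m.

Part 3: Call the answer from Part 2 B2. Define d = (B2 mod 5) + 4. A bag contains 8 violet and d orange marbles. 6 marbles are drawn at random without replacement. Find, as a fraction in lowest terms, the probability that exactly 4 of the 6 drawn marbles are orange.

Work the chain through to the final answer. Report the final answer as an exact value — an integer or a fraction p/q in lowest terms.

1/33

Part 1: f(3) = 2*(-33) + 2*(-49) - 2*(44) = -252; iterating: f(3)=-252, f(4)=-472, f(5)=-1382, f(6)=-3204, f(7)=-8228, f(8)=-20100, f(9)=-50248, f(10)=-124240, f(11)=-308776, f(12)=-765536; answer -765536
Part 2: B1 = -765536; m = 77264; 77264 = 2^4 * 11 * 439; sigma = (1 + 2 + 4 + 8 + 16) * (1 + 11) * (1 + 439) = 31 * 12 * 440 = 163680; answer 163680
Part 3: B2 = 163680; d = 4; total draws C(12,6) = 924; favorable C(4,4)*C(8,2) = 28; P = 1/33; answer 1/33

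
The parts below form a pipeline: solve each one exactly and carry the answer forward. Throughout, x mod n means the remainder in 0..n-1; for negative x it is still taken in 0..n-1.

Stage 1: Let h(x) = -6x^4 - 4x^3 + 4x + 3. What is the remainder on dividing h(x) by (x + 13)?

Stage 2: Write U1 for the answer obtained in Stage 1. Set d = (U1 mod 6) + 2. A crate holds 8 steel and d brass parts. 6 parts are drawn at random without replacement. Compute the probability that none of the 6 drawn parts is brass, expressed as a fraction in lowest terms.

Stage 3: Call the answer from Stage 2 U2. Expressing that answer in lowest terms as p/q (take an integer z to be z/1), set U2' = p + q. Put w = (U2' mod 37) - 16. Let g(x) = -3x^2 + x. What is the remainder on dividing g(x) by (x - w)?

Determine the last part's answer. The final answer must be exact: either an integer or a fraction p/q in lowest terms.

Stage 1: remainder = value at the root: -6*(-13)^4 - 4*(-13)^3 + 4*(-13)^1 + 3 = (-171366) + (8788) + (-52) + (3) = -162627; answer -162627
Stage 2: U1 = -162627; d = 5; total draws C(13,6) = 1716; favorable C(8,6) = 28; P = 7/429; answer 7/429
Stage 3: U2 = 7/429; threaded value p + q = 436; w = 13; remainder = value at the root: -3*(13)^2 + 1*(13)^1 = (-507) + (13) = -494; answer -494

-494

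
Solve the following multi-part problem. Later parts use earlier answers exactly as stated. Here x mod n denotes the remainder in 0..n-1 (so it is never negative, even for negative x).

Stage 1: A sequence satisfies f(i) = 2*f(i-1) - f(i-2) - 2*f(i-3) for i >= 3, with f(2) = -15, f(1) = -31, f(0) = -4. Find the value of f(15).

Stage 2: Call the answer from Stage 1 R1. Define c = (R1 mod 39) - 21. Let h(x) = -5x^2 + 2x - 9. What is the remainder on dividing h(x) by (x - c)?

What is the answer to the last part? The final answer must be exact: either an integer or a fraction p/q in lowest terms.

-1665

Stage 1: f(3) = 2*(-15) - 1*(-31) - 2*(-4) = 9; iterating: f(3)=9, f(4)=95, f(5)=211, f(6)=309, f(7)=217, f(8)=-297, f(9)=-1429, f(10)=-2995, f(11)=-3967, f(12)=-2081, f(13)=5795, f(14)=21605, f(15)=41577; answer 41577
Stage 2: R1 = 41577; c = -18; remainder = value at the root: -5*(-18)^2 + 2*(-18)^1 - 9 = (-1620) + (-36) + (-9) = -1665; answer -1665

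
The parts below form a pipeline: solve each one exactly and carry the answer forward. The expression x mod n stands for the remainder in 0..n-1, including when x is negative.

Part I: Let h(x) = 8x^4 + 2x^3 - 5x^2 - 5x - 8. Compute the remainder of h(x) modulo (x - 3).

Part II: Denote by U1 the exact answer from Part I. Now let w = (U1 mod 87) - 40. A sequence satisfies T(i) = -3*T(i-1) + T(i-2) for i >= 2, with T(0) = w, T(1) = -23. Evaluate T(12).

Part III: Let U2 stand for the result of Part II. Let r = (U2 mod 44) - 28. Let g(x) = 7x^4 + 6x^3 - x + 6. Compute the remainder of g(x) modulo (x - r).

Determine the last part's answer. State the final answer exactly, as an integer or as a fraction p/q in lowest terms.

Part I: remainder = value at the root: 8*(3)^4 + 2*(3)^3 - 5*(3)^2 - 5*(3)^1 - 8 = (648) + (54) + (-45) + (-15) + (-8) = 634; answer 634
Part II: U1 = 634; w = -15; T(2) = -3*(-23) + 1*(-15) = 54; iterating: T(2)=54, T(3)=-185, T(4)=609, T(5)=-2012, T(6)=6645, T(7)=-21947, T(8)=72486, T(9)=-239405, T(10)=790701, T(11)=-2611508, T(12)=8625225; answer 8625225
Part III: U2 = 8625225; r = 9; remainder = value at the root: 7*(9)^4 + 6*(9)^3 - 1*(9)^1 + 6 = (45927) + (4374) + (-9) + (6) = 50298; answer 50298

50298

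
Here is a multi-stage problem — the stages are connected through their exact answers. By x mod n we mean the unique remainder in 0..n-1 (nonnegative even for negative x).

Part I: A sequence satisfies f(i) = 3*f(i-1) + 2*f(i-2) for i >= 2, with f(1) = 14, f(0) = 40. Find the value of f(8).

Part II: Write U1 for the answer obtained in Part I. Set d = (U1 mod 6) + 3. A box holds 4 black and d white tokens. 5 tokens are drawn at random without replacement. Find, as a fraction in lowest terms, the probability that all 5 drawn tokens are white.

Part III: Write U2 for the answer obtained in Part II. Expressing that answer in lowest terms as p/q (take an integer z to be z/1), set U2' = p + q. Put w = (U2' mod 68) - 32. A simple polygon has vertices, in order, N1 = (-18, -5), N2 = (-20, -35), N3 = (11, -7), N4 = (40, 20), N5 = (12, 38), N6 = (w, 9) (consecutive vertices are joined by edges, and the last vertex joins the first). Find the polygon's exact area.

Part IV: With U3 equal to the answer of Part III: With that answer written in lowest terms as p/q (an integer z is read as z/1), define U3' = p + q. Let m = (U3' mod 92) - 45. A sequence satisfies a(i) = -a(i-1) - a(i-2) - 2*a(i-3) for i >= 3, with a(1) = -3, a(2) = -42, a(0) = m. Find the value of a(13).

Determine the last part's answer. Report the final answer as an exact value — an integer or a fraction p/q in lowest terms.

Part I: f(2) = 3*(14) + 2*(40) = 122; iterating: f(2)=122, f(3)=394, f(4)=1426, f(5)=5066, f(6)=18050, f(7)=64282, f(8)=228946; answer 228946
Part II: U1 = 228946; d = 7; total draws C(11,5) = 462; favorable C(7,5) = 21; P = 1/22; answer 1/22
Part III: U2 = 1/22; threaded value p + q = 23; w = -9; cross terms: (-18*-35 - -20*-5)=530, (-20*-7 - 11*-35)=525, (11*20 - 40*-7)=500, (40*38 - 12*20)=1280, (12*9 - -9*38)=450, (-9*-5 - -18*9)=207; twice the area = |3492| = 3492; area = 1746; answer 1746
Part IV: U3 = 1746; threaded value p + q = 1747; m = 46; a(3) = -1*(-42) - 1*(-3) - 2*(46) = -47; iterating: a(3)=-47, a(4)=95, a(5)=36, a(6)=-37, a(7)=-189, a(8)=154, a(9)=109, a(10)=115, a(11)=-532, a(12)=199, a(13)=103; answer 103

103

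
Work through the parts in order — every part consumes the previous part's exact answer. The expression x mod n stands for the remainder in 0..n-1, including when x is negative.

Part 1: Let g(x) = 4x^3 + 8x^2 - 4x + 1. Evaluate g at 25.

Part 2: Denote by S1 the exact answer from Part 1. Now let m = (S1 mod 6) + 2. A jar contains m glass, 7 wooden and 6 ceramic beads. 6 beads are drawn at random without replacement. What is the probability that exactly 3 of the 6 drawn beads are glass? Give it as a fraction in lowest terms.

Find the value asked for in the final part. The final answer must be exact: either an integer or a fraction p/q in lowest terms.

55/357

Part 1: 4*(25)^3 + 8*(25)^2 - 4*(25)^1 + 1 = (62500) + (5000) + (-100) + (1) = 67401; answer 67401
Part 2: S1 = 67401; m = 5; total draws C(18,6) = 18564; favorable C(5,3)*C(13,3) = 2860; P = 55/357; answer 55/357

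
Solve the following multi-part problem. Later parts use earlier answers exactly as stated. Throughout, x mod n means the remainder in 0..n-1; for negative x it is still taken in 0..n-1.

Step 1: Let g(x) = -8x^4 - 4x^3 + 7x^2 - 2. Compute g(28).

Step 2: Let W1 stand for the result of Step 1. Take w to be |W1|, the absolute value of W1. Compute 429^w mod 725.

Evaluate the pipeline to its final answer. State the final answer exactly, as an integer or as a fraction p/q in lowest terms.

Step 1: -8*(28)^4 - 4*(28)^3 + 7*(28)^2 - 2 = (-4917248) + (-87808) + (5488) + (-2) = -4999570; answer -4999570
Step 2: W1 = -4999570; w = 4999570; squarings mod 725: 429^1=429, 429^2=616, 429^4=281, 429^8=661, 429^16=471, 429^32=716, 429^64=81, 429^128=36, 429^256=571, 429^512=516, 429^1024=181, 429^2048=136, 429^4096=371, 429^8192=616, 429^16384=281, 429^32768=661, 429^65536=471, 429^131072=716, 429^262144=81, 429^524288=36, 429^1048576=571, 429^2097152=516, 429^4194304=181; 429^4999570 = 429^2 * 429^16 * 429^128 * 429^256 * 429^2048 * 429^16384 * 429^262144 * 429^524288 * 429^4194304 = 326 (mod 725); answer 326

326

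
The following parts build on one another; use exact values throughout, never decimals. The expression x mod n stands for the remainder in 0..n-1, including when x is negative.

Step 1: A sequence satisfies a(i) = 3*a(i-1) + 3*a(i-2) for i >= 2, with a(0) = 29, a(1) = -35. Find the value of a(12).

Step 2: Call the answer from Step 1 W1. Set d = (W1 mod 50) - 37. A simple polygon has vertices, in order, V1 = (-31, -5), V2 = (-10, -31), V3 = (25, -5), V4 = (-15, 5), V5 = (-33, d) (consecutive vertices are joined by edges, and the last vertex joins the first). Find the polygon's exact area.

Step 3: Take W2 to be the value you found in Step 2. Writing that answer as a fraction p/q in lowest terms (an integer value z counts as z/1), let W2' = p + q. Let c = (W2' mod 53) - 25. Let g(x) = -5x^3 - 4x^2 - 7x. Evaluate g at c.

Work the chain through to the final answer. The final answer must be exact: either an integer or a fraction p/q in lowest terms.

-25840

Step 1: a(2) = 3*(-35) + 3*(29) = -18; iterating: a(2)=-18, a(3)=-159, a(4)=-531, a(5)=-2070, a(6)=-7803, a(7)=-29619, a(8)=-112266, a(9)=-425655, a(10)=-1613763, a(11)=-6118254, a(12)=-23196051; answer -23196051
Step 2: W1 = -23196051; d = 12; cross terms: (-31*-31 - -10*-5)=911, (-10*-5 - 25*-31)=825, (25*5 - -15*-5)=50, (-15*12 - -33*5)=-15, (-33*-5 - -31*12)=537; twice the area = |2308| = 2308; area = 1154; answer 1154
Step 3: W2 = 1154; threaded value p + q = 1155; c = 17; -5*(17)^3 - 4*(17)^2 - 7*(17)^1 = (-24565) + (-1156) + (-119) = -25840; answer -25840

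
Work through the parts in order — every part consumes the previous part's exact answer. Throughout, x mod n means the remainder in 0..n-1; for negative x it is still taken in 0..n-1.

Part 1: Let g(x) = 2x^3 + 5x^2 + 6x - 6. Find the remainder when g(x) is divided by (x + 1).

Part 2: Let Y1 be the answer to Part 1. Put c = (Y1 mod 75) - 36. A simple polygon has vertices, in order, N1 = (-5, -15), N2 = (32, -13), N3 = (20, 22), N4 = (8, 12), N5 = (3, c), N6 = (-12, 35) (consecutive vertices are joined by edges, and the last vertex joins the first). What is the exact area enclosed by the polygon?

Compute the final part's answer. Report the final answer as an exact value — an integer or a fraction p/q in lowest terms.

Part 1: remainder = value at the root: 2*(-1)^3 + 5*(-1)^2 + 6*(-1)^1 - 6 = (-2) + (5) + (-6) + (-6) = -9; answer -9
Part 2: Y1 = -9; c = 30; cross terms: (-5*-13 - 32*-15)=545, (32*22 - 20*-13)=964, (20*12 - 8*22)=64, (8*30 - 3*12)=204, (3*35 - -12*30)=465, (-12*-15 - -5*35)=355; twice the area = |2597| = 2597; area = 2597/2; answer 2597/2

2597/2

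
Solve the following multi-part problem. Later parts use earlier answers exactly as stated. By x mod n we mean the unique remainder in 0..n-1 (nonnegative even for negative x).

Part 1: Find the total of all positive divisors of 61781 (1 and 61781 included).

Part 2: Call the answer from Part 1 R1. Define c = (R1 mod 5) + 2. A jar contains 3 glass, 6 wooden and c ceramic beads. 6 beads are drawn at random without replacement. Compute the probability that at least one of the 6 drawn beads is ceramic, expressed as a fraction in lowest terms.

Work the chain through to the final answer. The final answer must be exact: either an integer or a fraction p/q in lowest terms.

136/143

Part 1: 61781 is prime, so its only divisors are 1 and 61781; sigma = 1 + 61781 = 61782; answer 61782
Part 2: R1 = 61782; c = 4; total draws C(13,6) = 1716; complement C(9,6) = 84; favorable 1716 - 84 = 1632; P = 136/143; answer 136/143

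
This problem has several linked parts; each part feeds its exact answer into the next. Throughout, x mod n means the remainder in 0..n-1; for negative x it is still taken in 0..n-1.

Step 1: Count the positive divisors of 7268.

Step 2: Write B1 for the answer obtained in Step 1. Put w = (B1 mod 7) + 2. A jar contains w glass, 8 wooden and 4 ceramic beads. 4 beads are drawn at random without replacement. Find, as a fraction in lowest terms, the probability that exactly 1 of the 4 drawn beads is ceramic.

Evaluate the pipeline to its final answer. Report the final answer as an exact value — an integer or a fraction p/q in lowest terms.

Step 1: 7268 = 2^2 * 23 * 79; number of divisors = (2+1) * (1+1) * (1+1) = 12; answer 12
Step 2: B1 = 12; w = 7; total draws C(19,4) = 3876; favorable C(4,1)*C(15,3) = 1820; P = 455/969; answer 455/969

455/969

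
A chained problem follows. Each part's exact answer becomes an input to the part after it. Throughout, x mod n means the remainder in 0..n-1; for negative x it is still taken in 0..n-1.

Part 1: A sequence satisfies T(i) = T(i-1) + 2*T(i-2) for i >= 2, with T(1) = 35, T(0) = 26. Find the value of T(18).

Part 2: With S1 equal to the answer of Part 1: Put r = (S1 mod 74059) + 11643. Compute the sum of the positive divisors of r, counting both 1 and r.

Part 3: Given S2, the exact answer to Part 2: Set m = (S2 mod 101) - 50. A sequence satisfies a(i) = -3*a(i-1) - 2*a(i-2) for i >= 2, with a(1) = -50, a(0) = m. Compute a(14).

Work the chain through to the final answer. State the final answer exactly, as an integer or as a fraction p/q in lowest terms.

Part 1: T(2) = 1*(35) + 2*(26) = 87; iterating: T(2)=87, T(3)=157, T(4)=331, T(5)=645, T(6)=1307, T(7)=2597, T(8)=5211, T(9)=10405, T(10)=20827, T(11)=41637, T(12)=83291, T(13)=166565, T(14)=333147, T(15)=666277, T(16)=1332571, T(17)=2665125, T(18)=5330267; answer 5330267
Part 2: S1 = 5330267; r = 83721; 83721 = 3 * 11 * 43 * 59; sigma = (1 + 3) * (1 + 11) * (1 + 43) * (1 + 59) = 4 * 12 * 44 * 60 = 126720; answer 126720
Part 3: S2 = 126720; m = 16; a(2) = -3*(-50) - 2*(16) = 118; iterating: a(2)=118, a(3)=-254, a(4)=526, a(5)=-1070, a(6)=2158, a(7)=-4334, a(8)=8686, a(9)=-17390, a(10)=34798, a(11)=-69614, a(12)=139246, a(13)=-278510, a(14)=557038; answer 557038

557038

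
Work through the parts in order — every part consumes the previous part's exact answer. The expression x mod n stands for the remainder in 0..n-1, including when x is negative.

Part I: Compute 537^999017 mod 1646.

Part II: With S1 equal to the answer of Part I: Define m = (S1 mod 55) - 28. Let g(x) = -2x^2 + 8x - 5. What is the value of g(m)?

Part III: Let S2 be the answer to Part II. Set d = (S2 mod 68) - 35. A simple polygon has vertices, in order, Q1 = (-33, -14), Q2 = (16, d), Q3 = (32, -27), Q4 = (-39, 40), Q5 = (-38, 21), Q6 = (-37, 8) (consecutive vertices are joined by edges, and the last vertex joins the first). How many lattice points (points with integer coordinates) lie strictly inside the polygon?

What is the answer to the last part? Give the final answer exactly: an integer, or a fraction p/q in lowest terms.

Part I: squarings mod 1646: 537^1=537, 537^2=319, 537^4=1355, 537^8=735, 537^16=337, 537^32=1641, 537^64=25, 537^128=625, 537^256=523, 537^512=293, 537^1024=257, 537^2048=209, 537^4096=885, 537^8192=1375, 537^16384=1017, 537^32768=601, 537^65536=727, 537^131072=163, 537^262144=233, 537^524288=1617; 537^999017 = 537^1 * 537^8 * 537^32 * 537^64 * 537^512 * 537^1024 * 537^2048 * 537^4096 * 537^8192 * 537^65536 * 537^131072 * 537^262144 * 537^524288 = 1635 (mod 1646); answer 1635
Part II: S1 = 1635; m = 12; -2*(12)^2 + 8*(12)^1 - 5 = (-288) + (96) + (-5) = -197; answer -197
Part III: S2 = -197; d = -28; cross terms: (-33*-28 - 16*-14)=1148, (16*-27 - 32*-28)=464, (32*40 - -39*-27)=227, (-39*21 - -38*40)=701, (-38*8 - -37*21)=473, (-37*-14 - -33*8)=782; twice the area = |3795| = 3795; area = 3795/2; boundary points = 7 + 1 + 1 + 1 + 1 + 2 = 13; strictly interior points = area - boundary/2 + 1 = 1892; answer 1892

1892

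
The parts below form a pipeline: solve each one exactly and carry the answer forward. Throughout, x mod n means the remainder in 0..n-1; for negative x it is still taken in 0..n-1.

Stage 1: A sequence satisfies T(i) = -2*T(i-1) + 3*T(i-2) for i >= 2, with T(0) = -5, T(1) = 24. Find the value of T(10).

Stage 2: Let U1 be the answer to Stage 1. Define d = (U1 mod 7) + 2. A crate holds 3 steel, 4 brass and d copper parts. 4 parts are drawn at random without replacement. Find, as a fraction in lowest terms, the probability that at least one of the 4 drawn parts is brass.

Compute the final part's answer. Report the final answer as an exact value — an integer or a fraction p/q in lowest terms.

85/99

Stage 1: T(2) = -2*(24) + 3*(-5) = -63; iterating: T(2)=-63, T(3)=198, T(4)=-585, T(5)=1764, T(6)=-5283, T(7)=15858, T(8)=-47565, T(9)=142704, T(10)=-428103; answer -428103
Stage 2: U1 = -428103; d = 5; total draws C(12,4) = 495; complement C(8,4) = 70; favorable 495 - 70 = 425; P = 85/99; answer 85/99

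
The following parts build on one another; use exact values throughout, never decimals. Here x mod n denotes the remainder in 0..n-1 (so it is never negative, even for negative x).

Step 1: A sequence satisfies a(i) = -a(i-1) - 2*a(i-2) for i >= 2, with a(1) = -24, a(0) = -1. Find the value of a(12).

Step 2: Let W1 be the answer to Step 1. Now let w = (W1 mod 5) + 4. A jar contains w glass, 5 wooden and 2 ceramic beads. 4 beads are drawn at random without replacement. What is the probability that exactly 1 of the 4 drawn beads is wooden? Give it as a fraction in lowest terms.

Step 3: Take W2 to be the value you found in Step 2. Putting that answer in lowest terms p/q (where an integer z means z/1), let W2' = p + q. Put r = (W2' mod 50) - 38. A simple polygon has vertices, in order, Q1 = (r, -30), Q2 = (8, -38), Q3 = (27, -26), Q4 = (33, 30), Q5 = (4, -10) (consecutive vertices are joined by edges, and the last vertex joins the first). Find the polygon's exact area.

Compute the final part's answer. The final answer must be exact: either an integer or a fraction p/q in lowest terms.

1134

Step 1: a(2) = -1*(-24) - 2*(-1) = 26; iterating: a(2)=26, a(3)=22, a(4)=-74, a(5)=30, a(6)=118, a(7)=-178, a(8)=-58, a(9)=414, a(10)=-298, a(11)=-530, a(12)=1126; answer 1126
Step 2: W1 = 1126; w = 5; total draws C(12,4) = 495; favorable C(5,1)*C(7,3) = 175; P = 35/99; answer 35/99
Step 3: W2 = 35/99; threaded value p + q = 134; r = -4; cross terms: (-4*-38 - 8*-30)=392, (8*-26 - 27*-38)=818, (27*30 - 33*-26)=1668, (33*-10 - 4*30)=-450, (4*-30 - -4*-10)=-160; twice the area = |2268| = 2268; area = 1134; answer 1134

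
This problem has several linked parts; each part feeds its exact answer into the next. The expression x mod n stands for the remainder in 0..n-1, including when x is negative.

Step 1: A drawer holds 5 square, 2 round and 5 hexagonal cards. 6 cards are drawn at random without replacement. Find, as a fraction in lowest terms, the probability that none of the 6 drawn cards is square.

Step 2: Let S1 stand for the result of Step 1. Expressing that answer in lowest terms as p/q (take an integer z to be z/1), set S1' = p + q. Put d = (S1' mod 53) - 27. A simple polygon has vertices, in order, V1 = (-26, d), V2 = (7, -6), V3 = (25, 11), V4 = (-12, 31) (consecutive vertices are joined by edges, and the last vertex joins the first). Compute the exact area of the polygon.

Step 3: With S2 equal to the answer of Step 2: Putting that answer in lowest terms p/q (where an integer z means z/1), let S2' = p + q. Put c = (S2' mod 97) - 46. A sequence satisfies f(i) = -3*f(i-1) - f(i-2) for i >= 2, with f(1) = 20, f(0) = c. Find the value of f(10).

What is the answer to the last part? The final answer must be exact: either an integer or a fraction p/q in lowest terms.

-220572

Step 1: total draws C(12,6) = 924; favorable C(7,6) = 7; P = 1/132; answer 1/132
Step 2: S1 = 1/132; threaded value p + q = 133; d = 0; cross terms: (-26*-6 - 7*0)=156, (7*11 - 25*-6)=227, (25*31 - -12*11)=907, (-12*0 - -26*31)=806; twice the area = |2096| = 2096; area = 1048; answer 1048
Step 3: S2 = 1048; threaded value p + q = 1049; c = 33; f(2) = -3*(20) - 1*(33) = -93; iterating: f(2)=-93, f(3)=259, f(4)=-684, f(5)=1793, f(6)=-4695, f(7)=12292, f(8)=-32181, f(9)=84251, f(10)=-220572; answer -220572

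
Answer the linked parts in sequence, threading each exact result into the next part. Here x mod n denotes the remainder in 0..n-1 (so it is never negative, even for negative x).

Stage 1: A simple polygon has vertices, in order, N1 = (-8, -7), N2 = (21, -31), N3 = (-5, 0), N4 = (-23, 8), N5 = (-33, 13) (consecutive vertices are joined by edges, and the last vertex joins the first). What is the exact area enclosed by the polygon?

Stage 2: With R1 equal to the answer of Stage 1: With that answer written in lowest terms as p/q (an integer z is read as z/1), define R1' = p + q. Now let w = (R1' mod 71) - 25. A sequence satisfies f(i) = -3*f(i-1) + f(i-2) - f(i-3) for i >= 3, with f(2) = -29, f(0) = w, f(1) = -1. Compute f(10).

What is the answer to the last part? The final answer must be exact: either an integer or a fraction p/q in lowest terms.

Stage 1: cross terms: (-8*-31 - 21*-7)=395, (21*0 - -5*-31)=-155, (-5*8 - -23*0)=-40, (-23*13 - -33*8)=-35, (-33*-7 - -8*13)=335; twice the area = |500| = 500; area = 250; answer 250
Stage 2: R1 = 250; threaded value p + q = 251; w = 13; f(3) = -3*(-29) + 1*(-1) - 1*(13) = 73; iterating: f(3)=73, f(4)=-247, f(5)=843, f(6)=-2849, f(7)=9637, f(8)=-32603, f(9)=110295, f(10)=-373125; answer -373125

-373125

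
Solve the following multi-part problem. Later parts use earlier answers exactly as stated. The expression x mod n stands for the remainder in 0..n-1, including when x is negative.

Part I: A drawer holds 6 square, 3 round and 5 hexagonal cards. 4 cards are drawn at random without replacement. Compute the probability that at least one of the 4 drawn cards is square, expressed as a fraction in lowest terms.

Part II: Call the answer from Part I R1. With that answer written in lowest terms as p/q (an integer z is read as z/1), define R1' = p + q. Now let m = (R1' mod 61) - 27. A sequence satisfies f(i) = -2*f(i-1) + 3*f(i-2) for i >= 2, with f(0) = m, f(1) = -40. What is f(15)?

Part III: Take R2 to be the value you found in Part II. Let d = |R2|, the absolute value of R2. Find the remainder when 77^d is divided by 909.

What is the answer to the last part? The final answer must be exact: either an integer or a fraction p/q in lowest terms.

499

Part I: total draws C(14,4) = 1001; complement C(8,4) = 70; favorable 1001 - 70 = 931; P = 133/143; answer 133/143
Part II: R1 = 133/143; threaded value p + q = 276; m = 5; f(2) = -2*(-40) + 3*(5) = 95; iterating: f(2)=95, f(3)=-310, f(4)=905, f(5)=-2740, f(6)=8195, f(7)=-24610, f(8)=73805, f(9)=-221440, f(10)=664295, f(11)=-1992910, f(12)=5978705, f(13)=-17936140, f(14)=53808395, f(15)=-161425210; answer -161425210
Part III: R2 = -161425210; d = 161425210; squarings mod 909: 77^1=77, 77^2=475, 77^4=193, 77^8=889, 77^16=400, 77^32=16, 77^64=256, 77^128=88, 77^256=472, 77^512=79, 77^1024=787, 77^2048=340, 77^4096=157, 77^8192=106, 77^16384=328, 77^32768=322, 77^65536=58, 77^131072=637, 77^262144=355, 77^524288=583, 77^1048576=832, 77^2097152=475, 77^4194304=193, 77^8388608=889, 77^16777216=400, 77^33554432=16, 77^67108864=256, 77^134217728=88; 77^161425210 = 77^2 * 77^8 * 77^16 * 77^32 * 77^256 * 77^512 * 77^1024 * 77^8192 * 77^65536 * 77^131072 * 77^262144 * 77^524288 * 77^1048576 * 77^8388608 * 77^16777216 * 77^134217728 = 499 (mod 909); answer 499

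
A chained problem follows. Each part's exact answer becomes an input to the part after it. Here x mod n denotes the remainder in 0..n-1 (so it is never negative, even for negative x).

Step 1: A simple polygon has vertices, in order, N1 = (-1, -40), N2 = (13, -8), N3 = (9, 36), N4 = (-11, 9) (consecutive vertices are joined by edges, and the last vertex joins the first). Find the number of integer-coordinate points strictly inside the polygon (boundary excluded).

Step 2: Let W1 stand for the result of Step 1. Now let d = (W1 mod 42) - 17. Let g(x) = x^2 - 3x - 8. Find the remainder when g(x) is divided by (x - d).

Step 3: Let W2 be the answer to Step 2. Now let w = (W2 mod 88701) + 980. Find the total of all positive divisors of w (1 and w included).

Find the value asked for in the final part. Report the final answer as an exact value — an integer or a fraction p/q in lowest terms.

Step 1: cross terms: (-1*-8 - 13*-40)=528, (13*36 - 9*-8)=540, (9*9 - -11*36)=477, (-11*-40 - -1*9)=449; twice the area = |1994| = 1994; area = 997; boundary points = 2 + 4 + 1 + 1 = 8; strictly interior points = area - boundary/2 + 1 = 994; answer 994
Step 2: W1 = 994; d = 11; remainder = value at the root: 1*(11)^2 - 3*(11)^1 - 8 = (121) + (-33) + (-8) = 80; answer 80
Step 3: W2 = 80; w = 1060; 1060 = 2^2 * 5 * 53; sigma = (1 + 2 + 4) * (1 + 5) * (1 + 53) = 7 * 6 * 54 = 2268; answer 2268

2268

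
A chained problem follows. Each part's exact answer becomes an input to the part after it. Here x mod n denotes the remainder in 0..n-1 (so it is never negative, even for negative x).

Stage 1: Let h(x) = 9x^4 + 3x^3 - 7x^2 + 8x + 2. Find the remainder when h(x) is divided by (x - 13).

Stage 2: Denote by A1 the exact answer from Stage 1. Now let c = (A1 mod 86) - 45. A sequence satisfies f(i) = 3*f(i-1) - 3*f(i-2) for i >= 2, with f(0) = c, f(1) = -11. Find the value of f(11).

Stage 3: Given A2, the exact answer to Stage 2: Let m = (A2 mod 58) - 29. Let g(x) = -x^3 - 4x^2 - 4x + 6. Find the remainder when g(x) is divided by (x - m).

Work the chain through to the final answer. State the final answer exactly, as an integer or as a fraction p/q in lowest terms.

Stage 1: remainder = value at the root: 9*(13)^4 + 3*(13)^3 - 7*(13)^2 + 8*(13)^1 + 2 = (257049) + (6591) + (-1183) + (104) + (2) = 262563; answer 262563
Stage 2: A1 = 262563; c = -40; f(2) = 3*(-11) - 3*(-40) = 87; iterating: f(2)=87, f(3)=294, f(4)=621, f(5)=981, f(6)=1080, f(7)=297, f(8)=-2349, f(9)=-7938, f(10)=-16767, f(11)=-26487; answer -26487
Stage 3: A2 = -26487; m = -10; remainder = value at the root: -1*(-10)^3 - 4*(-10)^2 - 4*(-10)^1 + 6 = (1000) + (-400) + (40) + (6) = 646; answer 646

646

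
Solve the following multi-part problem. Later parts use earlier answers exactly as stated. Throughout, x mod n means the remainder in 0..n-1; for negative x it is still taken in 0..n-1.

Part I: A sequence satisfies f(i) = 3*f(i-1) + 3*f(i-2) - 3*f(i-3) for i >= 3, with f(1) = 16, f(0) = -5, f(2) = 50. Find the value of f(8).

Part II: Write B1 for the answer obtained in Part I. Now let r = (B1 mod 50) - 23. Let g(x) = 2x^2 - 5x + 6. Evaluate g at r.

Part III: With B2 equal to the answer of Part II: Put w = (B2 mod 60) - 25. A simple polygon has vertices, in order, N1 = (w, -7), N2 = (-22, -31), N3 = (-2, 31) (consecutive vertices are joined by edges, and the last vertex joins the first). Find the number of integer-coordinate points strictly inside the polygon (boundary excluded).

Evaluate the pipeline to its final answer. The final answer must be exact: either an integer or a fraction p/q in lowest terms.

Part I: f(3) = 3*(50) + 3*(16) - 3*(-5) = 213; iterating: f(3)=213, f(4)=741, f(5)=2712, f(6)=9720, f(7)=35073, f(8)=126243; answer 126243
Part II: B1 = 126243; r = 20; 2*(20)^2 - 5*(20)^1 + 6 = (800) + (-100) + (6) = 706; answer 706
Part III: B2 = 706; w = 21; cross terms: (21*-31 - -22*-7)=-805, (-22*31 - -2*-31)=-744, (-2*-7 - 21*31)=-637; twice the area = |-2186| = 2186; area = 1093; boundary points = 1 + 2 + 1 = 4; strictly interior points = area - boundary/2 + 1 = 1092; answer 1092

1092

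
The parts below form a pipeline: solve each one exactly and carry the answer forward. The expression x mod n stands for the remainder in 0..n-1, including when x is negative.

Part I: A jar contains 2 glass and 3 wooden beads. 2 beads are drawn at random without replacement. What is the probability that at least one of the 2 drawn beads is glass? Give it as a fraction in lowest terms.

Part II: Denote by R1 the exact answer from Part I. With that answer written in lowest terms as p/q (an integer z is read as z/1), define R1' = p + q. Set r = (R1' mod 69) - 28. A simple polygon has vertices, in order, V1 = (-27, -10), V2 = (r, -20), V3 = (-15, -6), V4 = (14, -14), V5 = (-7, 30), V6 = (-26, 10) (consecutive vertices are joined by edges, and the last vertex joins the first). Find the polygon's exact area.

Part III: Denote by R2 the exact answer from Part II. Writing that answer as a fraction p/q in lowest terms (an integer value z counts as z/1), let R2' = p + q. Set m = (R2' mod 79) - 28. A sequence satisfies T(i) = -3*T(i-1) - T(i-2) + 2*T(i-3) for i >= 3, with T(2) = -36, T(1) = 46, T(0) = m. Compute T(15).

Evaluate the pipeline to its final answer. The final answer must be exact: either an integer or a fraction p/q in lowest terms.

-1145882

Part I: total draws C(5,2) = 10; complement C(3,2) = 3; favorable 10 - 3 = 7; P = 7/10; answer 7/10
Part II: R1 = 7/10; threaded value p + q = 17; r = -11; cross terms: (-27*-20 - -11*-10)=430, (-11*-6 - -15*-20)=-234, (-15*-14 - 14*-6)=294, (14*30 - -7*-14)=322, (-7*10 - -26*30)=710, (-26*-10 - -27*10)=530; twice the area = |2052| = 2052; area = 1026; answer 1026
Part III: R2 = 1026; threaded value p + q = 1027; m = -28; T(3) = -3*(-36) - 1*(46) + 2*(-28) = 6; iterating: T(3)=6, T(4)=110, T(5)=-408, T(6)=1126, T(7)=-2750, T(8)=6308, T(9)=-13922, T(10)=29958, T(11)=-63336, T(12)=132206, T(13)=-273366, T(14)=561220, T(15)=-1145882; answer -1145882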